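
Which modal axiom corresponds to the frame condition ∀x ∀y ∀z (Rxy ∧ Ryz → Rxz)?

□p → □□p

This is transitivity; the standard corresponding axiom is 4: □p → □□p.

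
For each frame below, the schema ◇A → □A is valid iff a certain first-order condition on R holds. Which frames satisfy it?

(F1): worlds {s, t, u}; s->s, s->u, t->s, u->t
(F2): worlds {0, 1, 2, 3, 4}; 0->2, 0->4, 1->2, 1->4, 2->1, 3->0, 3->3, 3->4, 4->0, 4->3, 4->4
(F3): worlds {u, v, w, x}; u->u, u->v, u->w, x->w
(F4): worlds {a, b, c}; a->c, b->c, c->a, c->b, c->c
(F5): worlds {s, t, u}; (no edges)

Frame correspondent (Sahlqvist): ∀x ∀y ∀z (Rxy ∧ Rxz → y = z) — i.e. partial functionality.
(F1): fails — s sees both s and u.
(F2): fails — 0 sees both 2 and 4.
(F3): fails — u sees both u and v.
(F4): fails — c sees both a and b.
(F5): ✓.

(F5)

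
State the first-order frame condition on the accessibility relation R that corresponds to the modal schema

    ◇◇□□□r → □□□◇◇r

This is a Sahlqvist (Geach-type) schema ◇^2□^3r → □^3◇^2r.
First-order correspondent: ∀x ∀y ∀z ((xR²y ∧ xR³z) → ∃w (yR³w ∧ zR²w)).

∀x ∀y ∀z ((xR²y ∧ xR³z) → ∃w (yR³w ∧ zR²w))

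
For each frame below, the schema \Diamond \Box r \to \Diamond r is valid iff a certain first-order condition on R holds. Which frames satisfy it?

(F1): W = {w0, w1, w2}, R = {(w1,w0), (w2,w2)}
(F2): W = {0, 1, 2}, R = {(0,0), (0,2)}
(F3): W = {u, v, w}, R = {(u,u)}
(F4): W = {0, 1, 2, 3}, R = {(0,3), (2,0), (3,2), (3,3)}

Frame correspondent (Sahlqvist): \forall x \forall y (xRy \to \exists w (yRw \wedge xRw)) — i.e. a generalized confluence (Geach) condition.
(F1): fails — w1Rw0 but no w with w0Rw and w1Rw.
(F2): fails — 0R2 but no w with 2Rw and 0Rw.
(F3): satisfies the condition.
(F4): fails — 2R0 but no w with 0Rw and 2Rw.

(F3)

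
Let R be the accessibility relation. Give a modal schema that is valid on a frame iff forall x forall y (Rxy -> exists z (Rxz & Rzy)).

□□p → □p

The condition is density. The C4 schema □□p → □p defines it.
Suppose □□p→□p is valid. Take Rxy and set V(p)={w : xR²w}. Then □□p at x, so □p at x, so p at y, i.e. ∃z(Rxz∧Rzy).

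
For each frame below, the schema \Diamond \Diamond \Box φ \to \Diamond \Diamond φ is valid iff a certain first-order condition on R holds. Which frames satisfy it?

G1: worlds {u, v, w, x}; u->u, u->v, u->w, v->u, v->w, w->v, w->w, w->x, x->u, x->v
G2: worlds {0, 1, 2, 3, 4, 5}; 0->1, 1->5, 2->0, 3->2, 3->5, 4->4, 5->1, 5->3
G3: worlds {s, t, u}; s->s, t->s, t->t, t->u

G1

The schema corresponds to a generalized confluence (Geach) condition: \forall x \forall y (x R^2 y \to \exists w (yRw \wedge x R^2 w)).
G1: condition met.
G2: fails — 0R²5 but no w with 5Rw and 0R²w.
G3: fails — tR²u but no w with uRw and tR²w.
Valid on: G1.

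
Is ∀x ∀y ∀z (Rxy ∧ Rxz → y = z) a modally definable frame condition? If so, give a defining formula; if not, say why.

The condition is partial functionality. A defining modal formula is ◇r → □r.
Suppose ◇r→□r is valid. Take Rxy, Rxz and set V(r)={y}. Then ◇r at x, so □r at x, so r at z, i.e. z=y.

Definable; ◇r → □r defines it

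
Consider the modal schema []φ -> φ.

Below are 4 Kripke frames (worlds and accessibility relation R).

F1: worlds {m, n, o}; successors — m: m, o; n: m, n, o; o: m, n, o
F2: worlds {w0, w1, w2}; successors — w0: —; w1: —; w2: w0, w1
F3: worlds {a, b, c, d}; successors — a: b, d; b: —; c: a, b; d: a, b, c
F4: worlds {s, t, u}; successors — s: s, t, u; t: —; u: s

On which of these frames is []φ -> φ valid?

F1

This is the axiom for reflexivity; its first-order frame correspondent is forall x Rxx.
F1: ✓.
F2: fails — world w0 does not see itself.
F3: fails — world a does not see itself.
F4: fails — world t does not see itself.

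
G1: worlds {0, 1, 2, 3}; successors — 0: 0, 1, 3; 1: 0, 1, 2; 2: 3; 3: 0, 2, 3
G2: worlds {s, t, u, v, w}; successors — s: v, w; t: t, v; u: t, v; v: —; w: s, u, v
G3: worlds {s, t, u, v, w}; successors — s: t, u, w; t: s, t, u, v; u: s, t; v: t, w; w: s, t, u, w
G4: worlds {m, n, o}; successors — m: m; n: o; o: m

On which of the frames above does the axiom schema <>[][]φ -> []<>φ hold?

G1, G3, G4

The schema corresponds to a generalized confluence (Geach) condition: forall x forall y forall z ((xRy & xRz) -> exists w (y R^2 w & zRw)).
G1: holds.
G2: fails — sRv, sRv but no w* with vR²w* and vRw*.
G3: holds.
G4: holds.
Valid on: G1, G3, G4.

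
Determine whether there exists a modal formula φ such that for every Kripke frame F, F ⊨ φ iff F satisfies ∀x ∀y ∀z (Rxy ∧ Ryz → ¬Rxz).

Modal frame validity is preserved under surjective bounded morphisms.
The 5-cycle (worlds s,t,u,v,w with s→t→u→v→w→s) is intransitive. Mapping every world to a single reflexive point • is a surjective bounded morphism; the reflexive point is not intransitive (R••∧R•• but R••).
Hence intransitivity is not modally definable.

No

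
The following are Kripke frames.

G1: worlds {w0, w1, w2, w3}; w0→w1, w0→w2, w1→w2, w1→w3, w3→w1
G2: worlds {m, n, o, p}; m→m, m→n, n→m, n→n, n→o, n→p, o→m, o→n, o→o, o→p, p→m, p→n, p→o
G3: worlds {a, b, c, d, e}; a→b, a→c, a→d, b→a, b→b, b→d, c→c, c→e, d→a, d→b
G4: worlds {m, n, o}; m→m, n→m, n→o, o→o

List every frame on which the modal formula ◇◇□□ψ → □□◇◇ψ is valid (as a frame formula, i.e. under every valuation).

Frame correspondent (Sahlqvist): ∀x ∀y ∀z ((xR²y ∧ xR²z) → ∃w (yR²w ∧ zR²w)) — i.e. a generalized confluence (Geach) condition.
G1: fails — w0R²w2, w0R²w2 but no w with w2R²w and w2R²w.
G2: holds.
G3: fails — aR²a, aR²e but no w with aR²w and eR²w.
G4: fails — nR²m, nR²o but no w with mR²w and oR²w.

G2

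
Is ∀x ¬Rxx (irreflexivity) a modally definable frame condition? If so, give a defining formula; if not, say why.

Not modally definable

Modal frame validity is preserved under surjective bounded morphisms.
The 5-cycle (worlds a,b,c,d,e with a→b→c→d→e→a) is irreflexive, and the map sending every world to a single reflexive point • is a surjective bounded morphism (forth: every edge maps to (•,•); back: every world has a successor). So any modal formula valid on the 5-cycle is also valid on the reflexive point, which is not irreflexive.
Hence irreflexivity is not modally definable.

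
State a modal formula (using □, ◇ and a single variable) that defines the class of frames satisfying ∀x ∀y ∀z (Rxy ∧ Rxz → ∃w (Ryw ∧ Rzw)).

This is convergence; the standard corresponding axiom is .2: ◇□p → □◇p.
Suppose ◇□p→□◇p is valid. Take Rxy, Rxz and set V(p)={w : Ryw}. Then □p at y so ◇□p at x, so □◇p at x, so ◇p at z, giving w with Rzw and Ryw.

◇□p → □◇p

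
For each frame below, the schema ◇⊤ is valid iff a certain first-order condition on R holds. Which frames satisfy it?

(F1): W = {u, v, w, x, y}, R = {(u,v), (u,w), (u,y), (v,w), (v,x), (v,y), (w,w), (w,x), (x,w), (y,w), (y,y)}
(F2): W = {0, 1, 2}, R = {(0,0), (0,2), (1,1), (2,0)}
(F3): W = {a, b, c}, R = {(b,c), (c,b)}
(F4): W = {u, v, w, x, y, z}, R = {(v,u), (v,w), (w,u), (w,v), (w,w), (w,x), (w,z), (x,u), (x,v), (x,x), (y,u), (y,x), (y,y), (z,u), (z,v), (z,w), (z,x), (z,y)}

(F1), (F2)

Frame correspondent (Sahlqvist): ∀x ∃y Rxy — i.e. seriality.
(F1): ✓.
(F2): ✓.
(F3): fails — world a has no successor.
(F4): fails — world u has no successor.
Valid on: (F1), (F2).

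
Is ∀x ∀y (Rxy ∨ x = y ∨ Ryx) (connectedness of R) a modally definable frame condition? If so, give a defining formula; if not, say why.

Not modally definable

Any modally definable frame class is closed under disjoint unions.
Take 4 disjoint single-world reflexive frames: each is trivially connected, but their disjoint union has 4 worlds with no edge between distinct components, so it is not connected.
So no modal formula (or set of formulas) defines exactly the connected frames.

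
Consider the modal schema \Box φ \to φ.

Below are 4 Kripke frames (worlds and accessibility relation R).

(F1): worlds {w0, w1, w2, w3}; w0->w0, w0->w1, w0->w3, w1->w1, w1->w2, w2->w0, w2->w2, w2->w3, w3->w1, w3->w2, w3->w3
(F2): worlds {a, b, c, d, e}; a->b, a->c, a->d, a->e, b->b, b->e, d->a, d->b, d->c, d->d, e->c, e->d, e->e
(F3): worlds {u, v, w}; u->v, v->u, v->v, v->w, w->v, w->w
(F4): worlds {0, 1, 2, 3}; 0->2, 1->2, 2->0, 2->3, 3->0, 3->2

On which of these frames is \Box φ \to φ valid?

(F1)

Frame correspondent (Sahlqvist): \forall x Rxx — i.e. reflexivity.
(F1): ✓.
(F2): fails — world a does not see itself.
(F3): fails — world u does not see itself.
(F4): fails — world 0 does not see itself.
Valid on: (F1).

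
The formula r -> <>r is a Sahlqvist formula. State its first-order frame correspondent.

This is frame-equivalent to □r → r (substitute ¬r for r and contrapose).
Suppose □r→r is valid. At any x set V(r)={w : Rxw}. Then □r holds at x, so r holds at x, i.e. Rxx.

reflexivity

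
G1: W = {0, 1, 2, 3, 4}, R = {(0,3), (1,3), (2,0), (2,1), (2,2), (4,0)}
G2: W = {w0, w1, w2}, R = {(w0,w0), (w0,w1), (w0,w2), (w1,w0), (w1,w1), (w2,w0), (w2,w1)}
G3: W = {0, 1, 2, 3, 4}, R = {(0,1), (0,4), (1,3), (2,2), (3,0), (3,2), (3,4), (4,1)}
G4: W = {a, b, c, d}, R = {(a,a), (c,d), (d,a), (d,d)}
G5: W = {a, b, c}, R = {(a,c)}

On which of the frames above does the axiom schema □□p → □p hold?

The schema corresponds to density: ∀x ∀y (Rxy → ∃z (Rxz ∧ Rzy)).
G1: fails — R40 but no z with R4z and Rz0.
G2: ✓.
G3: fails — R04 but no z with R0z and Rz4.
G4: ✓.
G5: fails — Rac but no z with Raz and Rzc.

G2, G4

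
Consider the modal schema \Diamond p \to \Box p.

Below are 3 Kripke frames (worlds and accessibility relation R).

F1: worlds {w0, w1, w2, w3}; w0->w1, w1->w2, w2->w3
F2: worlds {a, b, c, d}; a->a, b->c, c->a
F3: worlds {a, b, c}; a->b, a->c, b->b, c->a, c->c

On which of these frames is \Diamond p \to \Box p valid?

The schema corresponds to partial functionality: \forall x \forall y \forall z (Rxy \wedge Rxz \to y = z).
F1: holds.
F2: holds.
F3: fails — a sees both b and c.
Valid on: F1, F2.

F1, F2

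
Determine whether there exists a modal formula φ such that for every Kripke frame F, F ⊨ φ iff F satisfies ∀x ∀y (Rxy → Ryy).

This is a Sahlqvist condition; the T□ axiom □(□r → r) defines it.

Yes, by □(□r → r)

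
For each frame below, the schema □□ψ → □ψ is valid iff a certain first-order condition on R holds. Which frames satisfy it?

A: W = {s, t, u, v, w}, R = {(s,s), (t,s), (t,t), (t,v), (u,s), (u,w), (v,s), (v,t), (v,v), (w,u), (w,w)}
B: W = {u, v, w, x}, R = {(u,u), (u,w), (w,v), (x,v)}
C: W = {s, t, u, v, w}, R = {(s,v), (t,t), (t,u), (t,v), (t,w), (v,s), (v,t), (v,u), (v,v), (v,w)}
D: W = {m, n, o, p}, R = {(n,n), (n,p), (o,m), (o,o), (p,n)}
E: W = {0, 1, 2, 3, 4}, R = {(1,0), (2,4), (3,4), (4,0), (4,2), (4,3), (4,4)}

This is the axiom for density; its first-order frame correspondent is ∀x ∀y (Rxy → ∃z (Rxz ∧ Rzy)).
A: satisfies the condition.
B: fails — Rwv but no z with Rwz and Rzv.
C: satisfies the condition.
D: satisfies the condition.
E: fails — R10 but no z with R1z and Rz0.
Valid on: A, C, D.

A, C, D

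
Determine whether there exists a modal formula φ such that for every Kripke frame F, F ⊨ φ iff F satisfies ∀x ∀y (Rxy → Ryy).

Yes, by □(□q → q)

This is a Sahlqvist condition; the T□ axiom □(□q → q) defines it.
Suppose □(□q→q) is valid. Take Rxy and set V(q)={w : Ryw}. Then at y, □q holds; since □(□q→q) at x, □q→q at y, so q at y, i.e. Ryy.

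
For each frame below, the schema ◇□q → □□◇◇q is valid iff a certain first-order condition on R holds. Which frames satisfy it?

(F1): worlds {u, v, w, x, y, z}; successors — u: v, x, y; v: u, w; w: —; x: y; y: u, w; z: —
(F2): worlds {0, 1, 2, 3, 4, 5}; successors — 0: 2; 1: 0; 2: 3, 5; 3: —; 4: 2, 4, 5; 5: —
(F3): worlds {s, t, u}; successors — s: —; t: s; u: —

(F3)

This is the axiom for a generalized confluence (Geach) condition; its first-order frame correspondent is ∀x ∀y ∀z ((xRy ∧ xR²z) → ∃w (yRw ∧ zR²w)).
(F1): fails — uRv, uR²w but no t with vRt and wR²t.
(F2): fails — 0R2, 0R²3 but no w with 2Rw and 3R²w.
(F3): condition met.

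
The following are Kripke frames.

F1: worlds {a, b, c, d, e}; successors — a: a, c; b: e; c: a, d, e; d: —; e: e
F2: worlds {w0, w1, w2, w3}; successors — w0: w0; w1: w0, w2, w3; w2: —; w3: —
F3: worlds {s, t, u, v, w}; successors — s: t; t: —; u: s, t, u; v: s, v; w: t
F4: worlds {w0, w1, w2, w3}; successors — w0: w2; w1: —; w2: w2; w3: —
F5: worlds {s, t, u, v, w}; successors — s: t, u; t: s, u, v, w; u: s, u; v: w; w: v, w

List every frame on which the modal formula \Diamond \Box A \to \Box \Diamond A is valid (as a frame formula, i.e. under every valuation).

The schema corresponds to convergence: \forall x \forall y \forall z (Rxy \wedge Rxz \to \exists w (Ryw \wedge Rzw)).
F1: fails — Rcd and Rcd but d and d have no common successor.
F2: fails — Rw1w2 and Rw1w2 but w2 and w2 have no common successor.
F3: fails — Rst and Rst but t and t have no common successor.
F4: ✓.
F5: fails — Rtv and Rts but v and s have no common successor.

F4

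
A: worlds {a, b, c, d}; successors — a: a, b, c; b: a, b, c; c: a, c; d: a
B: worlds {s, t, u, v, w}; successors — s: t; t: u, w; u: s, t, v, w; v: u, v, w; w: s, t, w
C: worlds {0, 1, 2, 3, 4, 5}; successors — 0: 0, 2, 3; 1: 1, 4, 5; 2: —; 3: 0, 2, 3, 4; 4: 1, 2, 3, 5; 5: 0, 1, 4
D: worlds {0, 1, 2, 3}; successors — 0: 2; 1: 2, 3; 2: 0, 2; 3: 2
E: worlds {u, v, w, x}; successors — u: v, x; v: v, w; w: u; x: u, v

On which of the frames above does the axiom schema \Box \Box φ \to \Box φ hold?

A, C

The schema corresponds to density: \forall x \forall y (Rxy \to \exists z (Rxz \wedge Rzy)).
A: ✓.
B: fails — Rtu but no z with Rtz and Rzu.
C: ✓.
D: fails — R13 but no z with R1z and Rz3.
E: fails — Rwu but no z with Rwz and Rzu.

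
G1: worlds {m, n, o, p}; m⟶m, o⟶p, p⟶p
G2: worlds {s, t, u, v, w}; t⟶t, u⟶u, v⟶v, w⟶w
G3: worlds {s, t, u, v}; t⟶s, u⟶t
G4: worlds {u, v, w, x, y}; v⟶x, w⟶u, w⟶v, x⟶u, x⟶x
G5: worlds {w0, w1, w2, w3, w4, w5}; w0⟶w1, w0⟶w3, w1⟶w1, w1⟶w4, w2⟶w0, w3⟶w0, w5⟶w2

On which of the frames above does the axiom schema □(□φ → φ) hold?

G1, G2

The schema corresponds to shift-reflexivity: ∀x ∀y (Rxy → Ryy).
G1: satisfies the condition.
G2: satisfies the condition.
G3: fails — Rts but not Rss.
G4: fails — Rwu but not Ruu.
G5: fails — Rw5w2 but not Rw2w2.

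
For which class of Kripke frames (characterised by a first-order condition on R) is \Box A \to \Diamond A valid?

Suppose □A→◇A is valid. At any x set V(A)=W. Then □A at x, so ◇A at x, so x has a successor.

Seriality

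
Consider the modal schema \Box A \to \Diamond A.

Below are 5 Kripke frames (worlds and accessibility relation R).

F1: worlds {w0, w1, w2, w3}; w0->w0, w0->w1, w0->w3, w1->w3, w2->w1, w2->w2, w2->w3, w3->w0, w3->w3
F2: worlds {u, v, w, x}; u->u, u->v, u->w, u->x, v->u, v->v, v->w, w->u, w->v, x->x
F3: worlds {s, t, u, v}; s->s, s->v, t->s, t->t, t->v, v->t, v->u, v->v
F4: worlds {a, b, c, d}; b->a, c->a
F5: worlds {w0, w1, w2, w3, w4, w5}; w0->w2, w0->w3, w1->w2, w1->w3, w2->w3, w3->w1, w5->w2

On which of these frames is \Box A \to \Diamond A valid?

This is the axiom for seriality; its first-order frame correspondent is \forall x \exists y Rxy.
F1: holds.
F2: holds.
F3: fails — world u has no successor.
F4: fails — world a has no successor.
F5: fails — world w4 has no successor.

F1, F2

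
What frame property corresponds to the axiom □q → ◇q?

Seriality

Suppose □q→◇q is valid. At any x set V(q)=W. Then □q at x, so ◇q at x, so x has a successor.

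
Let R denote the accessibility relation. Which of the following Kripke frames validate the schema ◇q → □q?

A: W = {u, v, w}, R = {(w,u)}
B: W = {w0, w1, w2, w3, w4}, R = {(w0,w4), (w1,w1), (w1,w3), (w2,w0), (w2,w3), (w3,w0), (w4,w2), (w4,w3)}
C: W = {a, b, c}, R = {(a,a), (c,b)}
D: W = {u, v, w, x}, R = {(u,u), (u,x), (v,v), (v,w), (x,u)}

Frame correspondent (Sahlqvist): ∀x ∀y ∀z (Rxy ∧ Rxz → y = z) — i.e. partial functionality.
A: satisfies the condition.
B: fails — w1 sees both w1 and w3.
C: satisfies the condition.
D: fails — u sees both u and x.
Valid on: A, C.

A, C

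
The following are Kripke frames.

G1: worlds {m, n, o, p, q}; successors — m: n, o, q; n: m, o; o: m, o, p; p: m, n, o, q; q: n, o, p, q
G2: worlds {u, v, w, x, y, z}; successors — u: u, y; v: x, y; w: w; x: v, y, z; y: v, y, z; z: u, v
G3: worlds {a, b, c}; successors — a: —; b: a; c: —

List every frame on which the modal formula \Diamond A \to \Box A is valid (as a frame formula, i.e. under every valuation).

G3

The schema corresponds to partial functionality: \forall x \forall y \forall z (Rxy \wedge Rxz \to y = z).
G1: fails — m sees both n and o.
G2: fails — u sees both u and y.
G3: satisfies the condition.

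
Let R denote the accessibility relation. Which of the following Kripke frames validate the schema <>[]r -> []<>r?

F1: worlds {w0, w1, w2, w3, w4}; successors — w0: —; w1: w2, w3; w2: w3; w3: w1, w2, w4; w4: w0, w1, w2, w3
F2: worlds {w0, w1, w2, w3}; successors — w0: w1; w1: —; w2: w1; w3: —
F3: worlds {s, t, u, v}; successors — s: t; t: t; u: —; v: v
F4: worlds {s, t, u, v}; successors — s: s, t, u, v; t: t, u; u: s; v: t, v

F3

This is the axiom for convergence; its first-order frame correspondent is forall x forall y forall z (Rxy & Rxz -> exists w (Ryw & Rzw)).
F1: fails — Rw1w2 and Rw1w3 but w2 and w3 have no common successor.
F2: fails — Rw0w1 and Rw0w1 but w1 and w1 have no common successor.
F3: satisfies the condition.
F4: fails — Rsv and Rsu but v and u have no common successor.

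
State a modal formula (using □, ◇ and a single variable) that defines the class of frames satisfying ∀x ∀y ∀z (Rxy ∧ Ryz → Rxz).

A defining formula is □s → □□s (the 4 axiom).
Suppose □s→□□s is valid. Take Rxy, Ryz and set V(s)={w : Rxw}. Then □s at x, so □□s at x, so □s at y, so s at z, i.e. Rxz.

□s → □□s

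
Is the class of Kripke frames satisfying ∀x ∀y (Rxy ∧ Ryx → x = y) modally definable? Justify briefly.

Modal frame validity is preserved under surjective bounded morphisms.
The 6-cycle (worlds s,t,u,v,w,x with s→t→u→v→w→x→s) is antisymmetric. Sending even-indexed worlds to s and odd-indexed worlds to t is a surjective bounded morphism onto the two-world frame with s↔t, which is not antisymmetric.
So the class is not modally definable.

Not modally definable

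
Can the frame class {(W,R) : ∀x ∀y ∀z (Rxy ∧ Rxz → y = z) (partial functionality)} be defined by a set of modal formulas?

This is a Sahlqvist condition; the CD axiom ◇p → □p defines it.
Suppose ◇p→□p is valid. Take Rxy, Rxz and set V(p)={y}. Then ◇p at x, so □p at x, so p at z, i.e. z=y.

Yes — defined by ◇p → □p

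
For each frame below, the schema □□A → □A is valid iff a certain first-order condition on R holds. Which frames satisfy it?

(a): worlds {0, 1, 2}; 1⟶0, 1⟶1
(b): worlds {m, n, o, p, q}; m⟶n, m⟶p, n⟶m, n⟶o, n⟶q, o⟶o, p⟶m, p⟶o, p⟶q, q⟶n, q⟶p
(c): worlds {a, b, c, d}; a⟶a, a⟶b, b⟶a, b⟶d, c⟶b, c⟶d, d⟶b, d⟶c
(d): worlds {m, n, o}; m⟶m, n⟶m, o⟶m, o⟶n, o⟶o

This is the axiom for density; its first-order frame correspondent is ∀x ∀y (Rxy → ∃z (Rxz ∧ Rzy)).
(a): ✓.
(b): fails — Rpm but no z with Rpz and Rzm.
(c): fails — Rdc but no z with Rdz and Rzc.
(d): ✓.

(a), (d)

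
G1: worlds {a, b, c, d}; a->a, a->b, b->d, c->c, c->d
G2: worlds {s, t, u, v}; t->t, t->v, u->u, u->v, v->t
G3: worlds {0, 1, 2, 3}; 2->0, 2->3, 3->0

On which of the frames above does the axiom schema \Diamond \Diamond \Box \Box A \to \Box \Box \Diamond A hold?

The schema corresponds to a generalized confluence (Geach) condition: \forall x \forall y \forall z ((x R^2 y \wedge x R^2 z) \to \exists w (y R^2 w \wedge zRw)).
G1: fails — aR²a, aR²d but no w with aR²w and dRw.
G2: condition met.
G3: fails — 2R²0, 2R²0 but no w with 0R²w and 0Rw.
Valid on: G2.

G2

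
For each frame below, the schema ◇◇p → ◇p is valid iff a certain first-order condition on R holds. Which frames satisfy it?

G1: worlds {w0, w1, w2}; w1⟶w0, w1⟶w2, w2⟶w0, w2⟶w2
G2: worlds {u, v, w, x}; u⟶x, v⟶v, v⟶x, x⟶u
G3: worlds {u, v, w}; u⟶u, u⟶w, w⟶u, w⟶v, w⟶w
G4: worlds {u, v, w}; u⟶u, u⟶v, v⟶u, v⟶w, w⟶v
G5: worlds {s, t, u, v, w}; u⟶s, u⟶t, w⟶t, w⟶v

The schema corresponds to transitivity: ∀x ∀y ∀z (Rxy ∧ Ryz → Rxz).
G1: holds.
G2: fails — Rxu and Rux but not Rxx.
G3: fails — Ruw and Rwv but not Ruv.
G4: fails — Ruv and Rvw but not Ruw.
G5: holds.

G1, G5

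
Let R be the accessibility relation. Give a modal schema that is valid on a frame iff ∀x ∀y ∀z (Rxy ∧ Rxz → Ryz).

The condition is the Euclidean property. The 5 schema ◇q → □◇q defines it.
Suppose ◇q→□◇q is valid. Take Rxy, Rxz and set V(q)={y}. Then ◇q at x, so □◇q at x, so ◇q at z, so some w with Rzw has q; w=y, i.e. Rzy. By symmetry of the argument, Ryz.

◇q → □◇q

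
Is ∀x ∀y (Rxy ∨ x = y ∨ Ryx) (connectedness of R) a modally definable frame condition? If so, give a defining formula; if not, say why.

If a class were modally definable it would be closed under disjoint unions (Goldblatt–Thomason).
Take 2 disjoint single-world reflexive frames: each is trivially connected, but their disjoint union has 2 worlds with no edge between distinct components, so it is not connected.
So the class is not modally definable.

Not modally definable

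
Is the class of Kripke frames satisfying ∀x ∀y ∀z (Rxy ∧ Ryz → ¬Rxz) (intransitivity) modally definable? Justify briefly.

Not modally definable

Any modally definable frame class is closed under surjective bounded morphisms.
The 5-cycle (worlds w0,w1,w2,w3,w4 with w0→w1→w2→w3→w4→w0) is intransitive. Mapping every world to a single reflexive point • is a surjective bounded morphism; the reflexive point is not intransitive (R••∧R•• but R••).
So no modal formula (or set of formulas) defines exactly the intransitive frames.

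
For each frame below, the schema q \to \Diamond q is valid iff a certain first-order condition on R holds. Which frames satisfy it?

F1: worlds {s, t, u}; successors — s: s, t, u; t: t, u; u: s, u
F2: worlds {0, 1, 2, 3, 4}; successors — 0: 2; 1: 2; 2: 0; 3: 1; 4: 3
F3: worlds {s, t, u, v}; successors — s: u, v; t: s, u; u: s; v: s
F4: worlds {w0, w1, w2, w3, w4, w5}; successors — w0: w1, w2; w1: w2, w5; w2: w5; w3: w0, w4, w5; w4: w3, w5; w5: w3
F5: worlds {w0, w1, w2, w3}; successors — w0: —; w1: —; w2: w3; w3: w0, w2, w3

Frame correspondent (Sahlqvist): \forall x Rxx — i.e. reflexivity.
F1: holds.
F2: fails — world 0 does not see itself.
F3: fails — world s does not see itself.
F4: fails — world w0 does not see itself.
F5: fails — world w0 does not see itself.

F1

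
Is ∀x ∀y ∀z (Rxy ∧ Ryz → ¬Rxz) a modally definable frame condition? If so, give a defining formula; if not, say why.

Any modally definable frame class is closed under surjective bounded morphisms.
The 5-cycle (worlds a,b,c,d,e with a→b→c→d→e→a) is intransitive. Mapping every world to a single reflexive point • is a surjective bounded morphism; the reflexive point is not intransitive (R••∧R•• but R••).
Hence intransitivity is not modally definable.

Not modally definable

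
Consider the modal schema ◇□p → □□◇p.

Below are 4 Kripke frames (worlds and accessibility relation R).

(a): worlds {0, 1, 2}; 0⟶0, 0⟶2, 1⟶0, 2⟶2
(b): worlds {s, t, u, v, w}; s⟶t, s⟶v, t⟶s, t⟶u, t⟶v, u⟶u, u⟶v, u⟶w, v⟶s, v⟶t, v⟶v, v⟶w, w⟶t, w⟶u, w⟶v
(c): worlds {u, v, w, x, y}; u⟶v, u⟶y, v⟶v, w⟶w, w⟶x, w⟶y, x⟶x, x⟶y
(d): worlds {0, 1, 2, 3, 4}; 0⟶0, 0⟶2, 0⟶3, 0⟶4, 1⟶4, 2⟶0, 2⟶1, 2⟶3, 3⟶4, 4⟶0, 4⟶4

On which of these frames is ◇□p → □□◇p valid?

(a), (b)

Frame correspondent (Sahlqvist): ∀x ∀y ∀z ((xRy ∧ xR²z) → ∃w (yRw ∧ zRw)) — i.e. a generalized confluence (Geach) condition.
(a): holds.
(b): holds.
(c): fails — uRy, uR²v but no t with yRt and vRt.
(d): fails — 0R2, 0R²1 but no w with 2Rw and 1Rw.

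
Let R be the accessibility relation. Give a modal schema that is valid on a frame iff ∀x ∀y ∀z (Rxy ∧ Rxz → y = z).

The condition is partial functionality. The CD schema ◇r → □r defines it.
Suppose ◇r→□r is valid. Take Rxy, Rxz and set V(r)={y}. Then ◇r at x, so □r at x, so r at z, i.e. z=y.

◇r → □r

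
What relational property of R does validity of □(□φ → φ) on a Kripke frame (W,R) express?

Suppose □(□φ→φ) is valid. Take Rxy and set V(φ)={w : Ryw}. Then at y, □φ holds; since □(□φ→φ) at x, □φ→φ at y, so φ at y, i.e. Ryy.

shift-reflexivity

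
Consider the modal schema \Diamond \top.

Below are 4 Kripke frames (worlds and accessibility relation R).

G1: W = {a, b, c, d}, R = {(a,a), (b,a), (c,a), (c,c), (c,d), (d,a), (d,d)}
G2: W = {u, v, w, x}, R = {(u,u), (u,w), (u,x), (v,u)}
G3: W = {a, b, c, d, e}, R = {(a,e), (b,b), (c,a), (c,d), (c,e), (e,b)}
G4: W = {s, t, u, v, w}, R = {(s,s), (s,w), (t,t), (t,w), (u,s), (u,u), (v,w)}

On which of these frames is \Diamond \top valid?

Frame correspondent (Sahlqvist): \forall x \exists y Rxy — i.e. seriality.
G1: holds.
G2: fails — world w has no successor.
G3: fails — world d has no successor.
G4: fails — world w has no successor.

G1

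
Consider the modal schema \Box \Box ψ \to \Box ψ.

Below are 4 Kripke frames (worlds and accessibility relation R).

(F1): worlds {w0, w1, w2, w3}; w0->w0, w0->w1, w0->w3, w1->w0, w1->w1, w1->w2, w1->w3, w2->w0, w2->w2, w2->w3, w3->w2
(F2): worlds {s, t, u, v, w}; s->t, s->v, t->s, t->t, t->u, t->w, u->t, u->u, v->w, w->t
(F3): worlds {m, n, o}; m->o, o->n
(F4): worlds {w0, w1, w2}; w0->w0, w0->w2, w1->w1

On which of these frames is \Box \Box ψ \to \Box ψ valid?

Frame correspondent (Sahlqvist): \forall x \forall y (Rxy \to \exists z (Rxz \wedge Rzy)) — i.e. density.
(F1): satisfies the condition.
(F2): fails — Rvw but no z with Rvz and Rzw.
(F3): fails — Ron but no z with Roz and Rzn.
(F4): satisfies the condition.
Valid on: (F1), (F4).

(F1), (F4)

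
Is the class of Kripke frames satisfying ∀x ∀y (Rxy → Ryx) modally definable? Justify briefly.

This is a Sahlqvist condition; the B axiom q → □◇q defines it.
Suppose q→□◇q is valid. Take Rxy and set V(q)={x}. Then q at x, so □◇q at x, so ◇q at y, so some z with Ryz has q; z=x, i.e. Ryx.

Definable; q → □◇q defines it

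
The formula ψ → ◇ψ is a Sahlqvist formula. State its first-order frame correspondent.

reflexivity: ∀x Rxx

Replacing ψ by ¬ψ and contraposing gives the equivalent schema □ψ → ψ.
Suppose □ψ→ψ is valid. At any x set V(ψ)={w : Rxw}. Then □ψ holds at x, so ψ holds at x, i.e. Rxx.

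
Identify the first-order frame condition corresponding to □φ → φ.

Reflexivity

This schema is the T axiom.
It corresponds to reflexivity: ∀x Rxx.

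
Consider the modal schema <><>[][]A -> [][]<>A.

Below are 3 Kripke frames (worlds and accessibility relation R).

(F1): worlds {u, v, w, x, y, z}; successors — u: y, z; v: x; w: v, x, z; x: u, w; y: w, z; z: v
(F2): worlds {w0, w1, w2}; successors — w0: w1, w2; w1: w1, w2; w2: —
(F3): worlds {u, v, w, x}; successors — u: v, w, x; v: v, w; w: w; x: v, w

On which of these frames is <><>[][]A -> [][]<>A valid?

(F3)

Frame correspondent (Sahlqvist): forall x forall y forall z ((x R^2 y & x R^2 z) -> exists w (y R^2 w & zRw)) — i.e. a generalized confluence (Geach) condition.
(F1): fails — uR²v, uR²v but no t with vR²t and vRt.
(F2): fails — w0R²w1, w0R²w2 but no w with w1R²w and w2Rw.
(F3): satisfies the condition.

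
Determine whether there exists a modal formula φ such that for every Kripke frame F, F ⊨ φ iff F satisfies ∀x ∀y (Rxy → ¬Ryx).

Not modally definable

Modal frame validity is preserved under surjective bounded morphisms.
The 4-cycle (worlds s,t,u,v with s→t→u→v→s) is asymmetric. Mapping every world to a single reflexive point • is a surjective bounded morphism, and the reflexive point is not asymmetric (R•• but asymmetry requires ¬R••).
So the class is not modally definable.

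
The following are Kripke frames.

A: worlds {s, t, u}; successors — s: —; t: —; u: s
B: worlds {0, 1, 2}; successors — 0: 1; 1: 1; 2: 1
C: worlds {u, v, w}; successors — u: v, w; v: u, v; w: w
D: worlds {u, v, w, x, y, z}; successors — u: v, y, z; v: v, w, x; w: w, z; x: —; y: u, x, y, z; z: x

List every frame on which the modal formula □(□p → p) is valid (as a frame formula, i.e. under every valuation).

Frame correspondent (Sahlqvist): ∀x ∀y (Rxy → Ryy) — i.e. shift-reflexivity.
A: fails — Rus but not Rss.
B: ✓.
C: fails — Rvu but not Ruu.
D: fails — Ruz but not Rzz.

B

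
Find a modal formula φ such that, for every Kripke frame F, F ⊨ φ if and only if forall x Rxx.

□ψ → ψ

The condition is reflexivity. The T schema □ψ → ψ defines it.
Suppose □ψ→ψ is valid. At any x set V(ψ)={w : Rxw}. Then □ψ holds at x, so ψ holds at x, i.e. Rxx.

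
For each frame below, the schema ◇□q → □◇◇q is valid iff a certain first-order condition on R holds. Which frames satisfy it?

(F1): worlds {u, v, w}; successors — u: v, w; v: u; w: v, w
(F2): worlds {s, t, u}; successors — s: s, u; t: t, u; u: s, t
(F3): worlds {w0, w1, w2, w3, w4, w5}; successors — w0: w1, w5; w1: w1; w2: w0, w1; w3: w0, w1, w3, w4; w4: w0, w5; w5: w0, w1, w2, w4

Frame correspondent (Sahlqvist): ∀x ∀y ∀z ((xRy ∧ xRz) → ∃w (yRw ∧ zR²w)) — i.e. a generalized confluence (Geach) condition.
(F1): fails — uRv, uRv but no t with vRt and vR²t.
(F2): holds.
(F3): fails — w3Rw4, w3Rw1 but no w with w4Rw and w1R²w.
Valid on: (F2).

(F2)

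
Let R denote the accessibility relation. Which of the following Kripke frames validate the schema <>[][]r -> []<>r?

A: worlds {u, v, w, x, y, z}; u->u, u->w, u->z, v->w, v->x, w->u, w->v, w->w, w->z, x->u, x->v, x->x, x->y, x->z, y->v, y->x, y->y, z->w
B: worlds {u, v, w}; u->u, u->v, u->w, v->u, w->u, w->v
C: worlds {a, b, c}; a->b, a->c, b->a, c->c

Frame correspondent (Sahlqvist): forall x forall y forall z ((xRy & xRz) -> exists w (y R^2 w & zRw)) — i.e. a generalized confluence (Geach) condition.
A: ✓.
B: ✓.
C: fails — aRb, aRb but no w with bR²w and bRw.

A, B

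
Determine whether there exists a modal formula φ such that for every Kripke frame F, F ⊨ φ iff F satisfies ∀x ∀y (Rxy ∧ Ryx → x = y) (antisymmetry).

If a class were modally definable it would be closed under surjective bounded morphisms (Goldblatt–Thomason).
The 8-cycle (worlds w0,w1,w2,w3,w4,w5,w6,w7 with w0→w1→w2→w3→w4→w5→w6→w7→w0) is antisymmetric. Sending even-indexed worlds to s and odd-indexed worlds to t is a surjective bounded morphism onto the two-world frame with s↔t, which is not antisymmetric.
So the class is not modally definable.

No — not modally definable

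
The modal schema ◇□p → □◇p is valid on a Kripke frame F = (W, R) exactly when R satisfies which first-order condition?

Convergence

This is the .2 axiom.
It corresponds to convergence: ∀x ∀y ∀z (Rxy ∧ Rxz → ∃w (Ryw ∧ Rzw)).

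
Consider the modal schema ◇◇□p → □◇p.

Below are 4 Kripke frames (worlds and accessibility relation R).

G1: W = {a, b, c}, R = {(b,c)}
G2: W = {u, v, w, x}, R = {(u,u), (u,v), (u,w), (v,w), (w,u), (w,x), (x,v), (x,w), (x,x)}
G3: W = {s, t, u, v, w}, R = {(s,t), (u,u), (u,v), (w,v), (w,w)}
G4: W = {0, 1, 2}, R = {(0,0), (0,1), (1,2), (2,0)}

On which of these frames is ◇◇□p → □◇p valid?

G1

Frame correspondent (Sahlqvist): ∀x ∀y ∀z ((xR²y ∧ xRz) → ∃w (yRw ∧ zRw)) — i.e. a generalized confluence (Geach) condition.
G1: condition met.
G2: fails — uR²v, uRw but no t with vRt and wRt.
G3: fails — uR²u, uRv but no w* with uRw* and vRw*.
G4: fails — 0R²0, 0R1 but no w with 0Rw and 1Rw.
Valid on: G1.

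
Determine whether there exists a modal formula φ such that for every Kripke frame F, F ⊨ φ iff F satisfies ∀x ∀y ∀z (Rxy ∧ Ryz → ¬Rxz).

Any modally definable frame class is closed under surjective bounded morphisms.
The 5-cycle (worlds 0,1,2,3,4 with 0→1→2→3→4→0) is intransitive. Mapping every world to a single reflexive point • is a surjective bounded morphism; the reflexive point is not intransitive (R••∧R•• but R••).
So the class is not modally definable.

No — not modally definable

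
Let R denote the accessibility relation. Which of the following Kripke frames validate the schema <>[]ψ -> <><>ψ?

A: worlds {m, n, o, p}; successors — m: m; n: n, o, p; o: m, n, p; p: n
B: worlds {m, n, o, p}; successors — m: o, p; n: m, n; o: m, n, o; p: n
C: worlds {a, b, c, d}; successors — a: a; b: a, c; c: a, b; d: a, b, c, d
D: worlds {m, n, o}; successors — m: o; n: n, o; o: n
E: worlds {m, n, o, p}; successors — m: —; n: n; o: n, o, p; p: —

Frame correspondent (Sahlqvist): forall x forall y (xRy -> exists w (yRw & x R^2 w)) — i.e. a generalized confluence (Geach) condition.
A: holds.
B: holds.
C: holds.
D: holds.
E: fails — oRp but no w with pRw and oR²w.

A, B, C, D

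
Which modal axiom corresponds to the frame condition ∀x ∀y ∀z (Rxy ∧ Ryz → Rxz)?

□r → □□r

This is transitivity; the standard corresponding axiom is 4: □r → □□r.
Suppose □r→□□r is valid. Take Rxy, Ryz and set V(r)={w : Rxw}. Then □r at x, so □□r at x, so □r at y, so r at z, i.e. Rxz.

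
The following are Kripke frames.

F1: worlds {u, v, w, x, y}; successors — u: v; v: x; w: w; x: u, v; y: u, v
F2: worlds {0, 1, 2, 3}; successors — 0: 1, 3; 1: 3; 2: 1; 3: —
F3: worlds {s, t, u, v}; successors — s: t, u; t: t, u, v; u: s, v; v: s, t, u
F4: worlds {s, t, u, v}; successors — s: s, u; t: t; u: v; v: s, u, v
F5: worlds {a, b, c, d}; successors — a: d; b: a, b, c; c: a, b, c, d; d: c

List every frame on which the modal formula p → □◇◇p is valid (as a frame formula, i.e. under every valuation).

F4

Frame correspondent (Sahlqvist): ∀x ∀z (xRz → ∃w (x = w ∧ zR²w)) — i.e. a generalized confluence (Geach) condition.
F1: fails — xRv but no t with x=t and vR²t.
F2: fails — 0R1 but no w with 0=w and 1R²w.
F3: fails — vRu but no w with v=w and uR²w.
F4: ✓.
F5: fails — bRa but no w with b=w and aR²w.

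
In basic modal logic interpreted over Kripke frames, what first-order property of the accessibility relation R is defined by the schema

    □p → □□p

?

This schema is the 4 axiom.
It corresponds to transitivity: ∀x ∀y ∀z (Rxy ∧ Ryz → Rxz).

Transitivity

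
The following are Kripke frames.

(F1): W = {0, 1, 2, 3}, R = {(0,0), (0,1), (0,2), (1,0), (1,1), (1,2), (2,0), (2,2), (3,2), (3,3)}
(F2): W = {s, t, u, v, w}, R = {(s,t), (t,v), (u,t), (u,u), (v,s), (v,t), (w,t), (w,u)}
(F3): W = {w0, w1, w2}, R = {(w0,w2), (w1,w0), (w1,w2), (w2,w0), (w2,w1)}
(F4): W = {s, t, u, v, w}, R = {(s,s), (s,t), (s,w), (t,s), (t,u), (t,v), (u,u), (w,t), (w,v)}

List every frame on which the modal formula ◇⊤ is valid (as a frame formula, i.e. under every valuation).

This is the axiom for seriality; its first-order frame correspondent is ∀x ∃y Rxy.
(F1): ✓.
(F2): ✓.
(F3): ✓.
(F4): fails — world v has no successor.

(F1), (F2), (F3)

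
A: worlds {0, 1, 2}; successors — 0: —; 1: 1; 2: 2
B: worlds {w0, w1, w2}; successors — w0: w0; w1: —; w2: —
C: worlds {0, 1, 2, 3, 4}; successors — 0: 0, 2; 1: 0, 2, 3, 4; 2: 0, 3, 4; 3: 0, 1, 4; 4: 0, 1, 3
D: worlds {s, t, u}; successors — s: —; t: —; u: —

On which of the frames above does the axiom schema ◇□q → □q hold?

A, B, D

The schema corresponds to a generalized confluence (Geach) condition: ∀x ∀y ∀z ((xRy ∧ xRz) → ∃w (yRw ∧ z = w)).
A: condition met.
B: condition met.
C: fails — 0R2, 0R2 but no w with 2Rw and 2=w.
D: condition met.
Valid on: A, B, D.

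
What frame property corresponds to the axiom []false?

emptiness of R: forall x forall y ~Rxy

□⊥ is valid iff no world has any successor (otherwise □⊥ fails at any world with one).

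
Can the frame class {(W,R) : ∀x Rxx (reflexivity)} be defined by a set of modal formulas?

This is a Sahlqvist condition; the T axiom □q → q defines it.

Yes — defined by □q → q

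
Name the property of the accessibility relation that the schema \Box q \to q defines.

Suppose □q→q is valid. At any x set V(q)={w : Rxw}. Then □q holds at x, so q holds at x, i.e. Rxx.
Conversely, on a frame with reflexivity the schema holds at every world under every valuation.
Frame condition: \forall x Rxx.

reflexivity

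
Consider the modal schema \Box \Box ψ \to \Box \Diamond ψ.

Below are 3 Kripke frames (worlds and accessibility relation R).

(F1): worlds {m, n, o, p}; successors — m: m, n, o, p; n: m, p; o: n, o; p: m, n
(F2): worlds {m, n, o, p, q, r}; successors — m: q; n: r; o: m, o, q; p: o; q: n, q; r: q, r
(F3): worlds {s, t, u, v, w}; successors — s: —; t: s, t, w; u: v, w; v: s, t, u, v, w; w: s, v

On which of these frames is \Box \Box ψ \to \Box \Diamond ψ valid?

Frame correspondent (Sahlqvist): \forall x \forall z (xRz \to \exists w (x R^2 w \wedge zRw)) — i.e. a generalized confluence (Geach) condition.
(F1): holds.
(F2): holds.
(F3): fails — tRs but no w* with tR²w* and sRw*.

(F1), (F2)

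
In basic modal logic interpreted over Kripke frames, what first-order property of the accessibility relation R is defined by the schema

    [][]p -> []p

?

Suppose □□p→□p is valid. Take Rxy and set V(p)={w : xR²w}. Then □□p at x, so □p at x, so p at y, i.e. ∃z(Rxz∧Rzy).
Conversely, any frame satisfying forall x forall y (Rxy -> exists z (Rxz & Rzy)) validates the schema.
So the correspondent is density.

density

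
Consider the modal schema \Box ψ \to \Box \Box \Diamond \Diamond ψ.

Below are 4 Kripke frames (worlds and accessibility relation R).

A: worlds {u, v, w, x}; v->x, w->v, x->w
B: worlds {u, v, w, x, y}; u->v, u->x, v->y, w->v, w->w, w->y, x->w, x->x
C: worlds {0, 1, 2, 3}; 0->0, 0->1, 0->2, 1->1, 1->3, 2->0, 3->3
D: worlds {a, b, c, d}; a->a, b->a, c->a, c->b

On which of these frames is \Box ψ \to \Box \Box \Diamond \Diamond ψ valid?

The schema corresponds to a generalized confluence (Geach) condition: \forall x \forall z (x R^2 z \to \exists w (xRw \wedge z R^2 w)).
A: satisfies the condition.
B: fails — uR²y but no t with uRt and yR²t.
C: fails — 0R²3 but no w with 0Rw and 3R²w.
D: satisfies the condition.
Valid on: A, D.

A, D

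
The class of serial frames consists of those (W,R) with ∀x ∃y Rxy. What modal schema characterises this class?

□q → ◇q

A defining formula is □q → ◇q (the D axiom).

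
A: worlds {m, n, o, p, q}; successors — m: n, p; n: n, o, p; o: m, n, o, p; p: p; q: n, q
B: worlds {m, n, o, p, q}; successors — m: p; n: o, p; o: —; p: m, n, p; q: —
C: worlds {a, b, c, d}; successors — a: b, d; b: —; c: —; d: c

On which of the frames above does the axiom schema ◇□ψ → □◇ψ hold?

A

Frame correspondent (Sahlqvist): ∀x ∀y ∀z (Rxy ∧ Rxz → ∃w (Ryw ∧ Rzw)) — i.e. convergence.
A: ✓.
B: fails — Rno and Rno but o and o have no common successor.
C: fails — Rad and Rab but d and b have no common successor.
Valid on: A.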